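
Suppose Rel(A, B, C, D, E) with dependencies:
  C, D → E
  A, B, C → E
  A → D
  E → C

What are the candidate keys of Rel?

Attributes never on any right-hand side: {A, B} — every candidate key must contain all of them.
{A, B, C}⁺ = {A, B, C, D, E} — all of the relation — so {A, B, C} is a candidate key.
{A, B, E}⁺ = {A, B, C, D, E} — all of the relation — so {A, B, E} is a candidate key.
No proper subset of any of these is a key, and no other minimal superkey exists.

{A, B, C}, {A, B, E}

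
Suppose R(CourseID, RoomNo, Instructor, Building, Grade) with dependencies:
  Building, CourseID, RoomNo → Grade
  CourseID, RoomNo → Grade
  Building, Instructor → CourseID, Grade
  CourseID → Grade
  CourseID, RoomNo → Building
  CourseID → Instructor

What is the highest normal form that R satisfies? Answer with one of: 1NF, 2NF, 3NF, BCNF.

Candidate keys: {Building, Instructor, RoomNo}, {CourseID, RoomNo}. Prime attributes: {Building, CourseID, Instructor, RoomNo}.
Building, Instructor → CourseID, Grade: {Building, Instructor}⁺ = {Building, CourseID, Grade, Instructor}, which is not all of the attributes, so the left side is not a superkey — BCNF is violated.
Because {Grade} is non-prime and the left side of Building, Instructor → CourseID, Grade is not a superkey, the relation is not in 3NF.
{CourseID} is a proper subset of the key {CourseID, RoomNo}, and {CourseID}⁺ contains the non-prime attribute {Grade} — a partial dependency, so 2NF is violated.

1NF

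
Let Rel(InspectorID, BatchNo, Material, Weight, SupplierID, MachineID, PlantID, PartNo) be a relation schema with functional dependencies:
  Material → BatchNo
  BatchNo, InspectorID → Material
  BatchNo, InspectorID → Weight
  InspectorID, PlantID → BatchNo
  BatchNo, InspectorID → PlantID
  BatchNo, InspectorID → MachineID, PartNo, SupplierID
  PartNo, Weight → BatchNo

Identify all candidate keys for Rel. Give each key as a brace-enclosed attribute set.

{InspectorID} never appears on the right of any FD, so every key must include it.
{BatchNo, InspectorID}⁺ = {BatchNo, InspectorID, MachineID, Material, PartNo, PlantID, SupplierID, Weight}, which is every attribute, so {BatchNo, InspectorID} is a candidate key.
{InspectorID, Material}⁺ = {BatchNo, InspectorID, MachineID, Material, PartNo, PlantID, SupplierID, Weight}, which is every attribute, so {InspectorID, Material} is a candidate key.
{InspectorID, PlantID}⁺ = {BatchNo, InspectorID, MachineID, Material, PartNo, PlantID, SupplierID, Weight}, which is every attribute, so {InspectorID, PlantID} is a candidate key.
{InspectorID, PartNo, Weight}⁺ = {BatchNo, InspectorID, MachineID, Material, PartNo, PlantID, SupplierID, Weight}, which is every attribute, so {InspectorID, PartNo, Weight} is a candidate key.
No proper subset of any of these is a key, and no other minimal superkey exists.

{BatchNo, InspectorID}, {InspectorID, Material}, {InspectorID, PartNo, Weight}, {InspectorID, PlantID}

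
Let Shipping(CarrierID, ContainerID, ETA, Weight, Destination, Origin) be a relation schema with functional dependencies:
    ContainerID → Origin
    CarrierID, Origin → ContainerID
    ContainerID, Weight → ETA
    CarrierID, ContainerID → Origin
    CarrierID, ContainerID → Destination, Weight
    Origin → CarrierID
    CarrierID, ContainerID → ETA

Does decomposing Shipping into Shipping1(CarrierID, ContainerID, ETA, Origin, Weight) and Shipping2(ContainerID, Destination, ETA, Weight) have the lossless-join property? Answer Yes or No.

Common attributes: {ContainerID, ETA, Weight}; their closure is {CarrierID, ContainerID, Destination, ETA, Origin, Weight}.
Since Shipping1 ⊆ {CarrierID, ContainerID, Destination, ETA, Origin, Weight}, the intersection is a superkey of Shipping1; the decomposition is lossless.

Yes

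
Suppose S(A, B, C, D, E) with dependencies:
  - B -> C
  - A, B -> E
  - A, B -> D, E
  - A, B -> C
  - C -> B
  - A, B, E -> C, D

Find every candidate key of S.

No FD produces {A}, so it must be in every candidate key.
{A, B}⁺ = {A, B, C, D, E} — all of the relation — so {A, B} is a candidate key.
{A, C}⁺ = {A, B, C, D, E} — all of the relation — so {A, C} is a candidate key.
These are minimal and exhaustive — every other superkey contains one of them.

{A, B}, {A, C}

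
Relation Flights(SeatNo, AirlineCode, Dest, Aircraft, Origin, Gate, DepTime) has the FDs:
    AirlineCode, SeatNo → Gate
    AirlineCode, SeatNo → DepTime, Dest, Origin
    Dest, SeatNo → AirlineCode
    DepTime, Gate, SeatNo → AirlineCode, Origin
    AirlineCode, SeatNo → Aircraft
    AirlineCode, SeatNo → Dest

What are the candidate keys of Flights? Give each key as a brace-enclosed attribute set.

{AirlineCode, SeatNo}, {DepTime, Gate, SeatNo}, {Dest, SeatNo}

Attributes never on any right-hand side: {SeatNo} — every candidate key must contain it.
{AirlineCode, SeatNo} is a candidate key since {AirlineCode, SeatNo}⁺ = {Aircraft, AirlineCode, DepTime, Dest, Gate, Origin, SeatNo} covers every attribute.
{Dest, SeatNo} is a candidate key since {Dest, SeatNo}⁺ = {Aircraft, AirlineCode, DepTime, Dest, Gate, Origin, SeatNo} covers every attribute.
{DepTime, Gate, SeatNo} is a candidate key since {DepTime, Gate, SeatNo}⁺ = {Aircraft, AirlineCode, DepTime, Dest, Gate, Origin, SeatNo} covers every attribute.
No proper subset of any of these is a key, and no other minimal superkey exists.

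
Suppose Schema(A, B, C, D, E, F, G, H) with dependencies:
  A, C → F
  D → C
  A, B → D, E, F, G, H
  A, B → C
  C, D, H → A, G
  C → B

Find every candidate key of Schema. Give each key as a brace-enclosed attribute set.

{A, B}, {A, C}, {A, D}, {D, H}

{A, B}⁺ = {A, B, C, D, E, F, G, H}, which is every attribute, so {A, B} is a candidate key.
{A, C}⁺ = {A, B, C, D, E, F, G, H}, which is every attribute, so {A, C} is a candidate key.
{A, D}⁺ = {A, B, C, D, E, F, G, H}, which is every attribute, so {A, D} is a candidate key.
{D, H}⁺ = {A, B, C, D, E, F, G, H}, which is every attribute, so {D, H} is a candidate key.
These are minimal and exhaustive — every other superkey contains one of them.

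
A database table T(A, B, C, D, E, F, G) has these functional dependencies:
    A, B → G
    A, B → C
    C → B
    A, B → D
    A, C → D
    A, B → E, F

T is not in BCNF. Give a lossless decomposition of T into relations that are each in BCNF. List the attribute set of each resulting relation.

Candidate keys of the original relation: {A, B}, {A, C}.
{A, B, C, D, E, F, G}: {C} determines {B, C} here but is not a superkey — split on C → B, giving {B, C} and {A, C, D, E, F, G}.
{B, C} is in BCNF.
{A, C, D, E, F, G} is in BCNF.

{A, C, D, E, F, G}; {B, C}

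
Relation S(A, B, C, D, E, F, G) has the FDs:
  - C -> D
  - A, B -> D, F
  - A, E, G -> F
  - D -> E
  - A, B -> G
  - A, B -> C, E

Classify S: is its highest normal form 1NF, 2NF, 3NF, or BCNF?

Candidate key: {A, B}. Prime attributes: {A, B}.
For C -> D we have {C}⁺ = {C, D, E}; {C} is not a superkey, so BCNF fails.
C -> D determines the non-prime attribute {D} from a non-superkey — 3NF is violated.
No proper subset of a key has a non-prime attribute in its closure, so there is no partial dependency; 2NF holds.

2NF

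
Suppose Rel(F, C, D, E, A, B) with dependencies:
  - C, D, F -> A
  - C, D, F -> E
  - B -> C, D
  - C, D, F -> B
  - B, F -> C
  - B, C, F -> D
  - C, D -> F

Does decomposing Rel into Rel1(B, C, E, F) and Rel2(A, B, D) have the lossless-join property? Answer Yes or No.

The shared attributes are {B} and {B}⁺ = {A, B, C, D, E, F}.
This includes all of Rel1, so the common attributes are a superkey of Rel1 — the join is lossless.

Yes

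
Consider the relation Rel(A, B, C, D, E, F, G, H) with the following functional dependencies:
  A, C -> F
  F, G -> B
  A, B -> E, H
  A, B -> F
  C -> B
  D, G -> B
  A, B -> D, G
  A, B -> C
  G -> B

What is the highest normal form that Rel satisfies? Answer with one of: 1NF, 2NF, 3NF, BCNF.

Candidate keys: {A, B}, {A, C}, {A, G}. Prime attributes: {A, B, C, G}.
F, G -> B: {F, G}⁺ = {B, F, G}, which is not all of the attributes, so the left side is not a superkey — BCNF is violated.
But every attribute on its right side ({B}) is prime, and the same holds for every other non-superkey FD, so 3NF still holds.

3NF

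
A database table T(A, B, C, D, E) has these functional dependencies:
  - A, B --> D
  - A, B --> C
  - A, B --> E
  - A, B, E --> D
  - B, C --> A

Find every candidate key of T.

No FD produces {B}, so it must be in every candidate key.
{A, B}⁺ = {A, B, C, D, E} — all of the relation — so {A, B} is a candidate key.
{B, C}⁺ = {A, B, C, D, E} — all of the relation — so {B, C} is a candidate key.
No proper subset of any of these is a key, and no other minimal superkey exists.

{A, B}, {B, C}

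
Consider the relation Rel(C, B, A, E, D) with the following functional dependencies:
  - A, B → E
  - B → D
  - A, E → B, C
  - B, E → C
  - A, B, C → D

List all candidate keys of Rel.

{A, B}, {A, E}

No FD produces {A}, so it must be in every candidate key.
{A, B}⁺ = {A, B, C, D, E}, which is every attribute, so {A, B} is a candidate key.
{A, E}⁺ = {A, B, C, D, E}, which is every attribute, so {A, E} is a candidate key.
Any other superkey properly contains one of these, so there are no further candidate keys.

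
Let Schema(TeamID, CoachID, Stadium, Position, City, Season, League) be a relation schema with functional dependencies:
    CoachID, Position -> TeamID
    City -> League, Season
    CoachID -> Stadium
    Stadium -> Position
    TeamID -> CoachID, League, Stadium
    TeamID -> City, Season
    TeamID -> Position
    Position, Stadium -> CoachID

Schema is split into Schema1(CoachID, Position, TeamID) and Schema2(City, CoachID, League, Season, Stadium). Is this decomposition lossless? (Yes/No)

Common attributes: {CoachID}; their closure is {City, CoachID, League, Position, Season, Stadium, TeamID}.
This includes all of Schema1, so the common attributes are a superkey of Schema1 — the join is lossless.

Yes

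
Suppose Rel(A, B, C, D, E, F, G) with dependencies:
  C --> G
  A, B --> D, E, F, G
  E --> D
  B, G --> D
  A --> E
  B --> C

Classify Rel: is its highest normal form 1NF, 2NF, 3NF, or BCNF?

1NF

Candidate key: {A, B}. Prime attributes: {A, B}.
For C --> G we have {C}⁺ = {C, G}; {C} is not a superkey, so BCNF fails.
Because {G} is non-prime and the left side of C --> G is not a superkey, the relation is not in 3NF.
The proper key subset {A} of {A, B} determines non-prime {D, E}, so the relation is not even in 2NF.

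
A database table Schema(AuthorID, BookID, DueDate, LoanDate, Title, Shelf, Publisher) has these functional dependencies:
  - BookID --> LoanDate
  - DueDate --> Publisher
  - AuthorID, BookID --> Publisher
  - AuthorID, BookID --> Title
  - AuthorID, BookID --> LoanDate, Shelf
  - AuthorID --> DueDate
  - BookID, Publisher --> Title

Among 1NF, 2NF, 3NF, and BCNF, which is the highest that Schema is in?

1NF

Candidate key: {AuthorID, BookID}. Prime attributes: {AuthorID, BookID}.
BookID --> LoanDate breaks BCNF: {BookID}⁺ = {BookID, LoanDate}, so {BookID} is not a superkey.
BookID --> LoanDate determines the non-prime attribute {LoanDate} from a non-superkey — 3NF is violated.
Since {AuthorID} ⊂ {AuthorID, BookID} and {AuthorID}⁺ ⊇ {DueDate, Publisher} with {DueDate, Publisher} non-prime, there is a partial dependency; 2NF fails.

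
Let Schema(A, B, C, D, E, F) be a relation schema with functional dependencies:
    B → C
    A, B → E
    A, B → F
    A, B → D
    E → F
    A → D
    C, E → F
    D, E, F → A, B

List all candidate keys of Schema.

{A, B}⁺ = {A, B, C, D, E, F}, which is every attribute, so {A, B} is a candidate key.
{A, E}⁺ = {A, B, C, D, E, F}, which is every attribute, so {A, E} is a candidate key.
{D, E}⁺ = {A, B, C, D, E, F}, which is every attribute, so {D, E} is a candidate key.
No proper subset of any of these is a key, and no other minimal superkey exists.

{A, B}, {A, E}, {D, E}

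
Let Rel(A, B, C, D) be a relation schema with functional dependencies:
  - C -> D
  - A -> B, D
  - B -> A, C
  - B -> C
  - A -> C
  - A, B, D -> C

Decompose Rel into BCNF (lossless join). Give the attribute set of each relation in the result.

{A, B, C}; {C, D}

Candidate keys of the original relation: {A}, {B}.
{A, B, C, D}: {C} determines {C, D} here but is not a superkey — split on C -> D, giving {C, D} and {A, B, C}.
{C, D} has no BCNF violation.
{A, B, C} has no BCNF violation.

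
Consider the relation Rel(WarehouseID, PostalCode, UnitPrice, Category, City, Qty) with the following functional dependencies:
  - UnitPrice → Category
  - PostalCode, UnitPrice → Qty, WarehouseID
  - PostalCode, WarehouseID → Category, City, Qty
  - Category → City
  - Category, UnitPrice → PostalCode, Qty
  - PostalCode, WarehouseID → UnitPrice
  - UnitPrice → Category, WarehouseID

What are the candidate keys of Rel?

{UnitPrice}⁺ = {Category, City, PostalCode, Qty, UnitPrice, WarehouseID} — all of the relation — so {UnitPrice} is a candidate key.
{PostalCode, WarehouseID}⁺ = {Category, City, PostalCode, Qty, UnitPrice, WarehouseID} — all of the relation — so {PostalCode, WarehouseID} is a candidate key.
These are minimal and exhaustive — every other superkey contains one of them.

{PostalCode, WarehouseID}, {UnitPrice}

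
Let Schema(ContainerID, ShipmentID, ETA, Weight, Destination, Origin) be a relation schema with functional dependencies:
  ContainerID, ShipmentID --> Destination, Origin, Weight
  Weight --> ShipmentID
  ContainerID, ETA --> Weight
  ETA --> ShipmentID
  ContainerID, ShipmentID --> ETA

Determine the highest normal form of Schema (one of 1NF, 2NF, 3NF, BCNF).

3NF

Candidate keys: {ContainerID, ETA}, {ContainerID, ShipmentID}, {ContainerID, Weight}. Prime attributes: {ContainerID, ETA, ShipmentID, Weight}.
Weight --> ShipmentID: {Weight}⁺ = {ShipmentID, Weight}, which is not all of the attributes, so the left side is not a superkey — BCNF is violated.
Its right-hand attributes {ShipmentID} are all prime, as are those of every other non-superkey FD — the relation is in 3NF.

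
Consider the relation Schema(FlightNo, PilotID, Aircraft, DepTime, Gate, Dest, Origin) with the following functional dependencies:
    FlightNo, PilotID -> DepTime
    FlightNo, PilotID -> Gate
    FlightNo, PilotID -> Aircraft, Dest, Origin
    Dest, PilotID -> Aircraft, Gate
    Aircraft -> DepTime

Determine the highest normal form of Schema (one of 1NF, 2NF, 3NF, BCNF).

Candidate key: {FlightNo, PilotID}. Prime attributes: {FlightNo, PilotID}.
Dest, PilotID -> Aircraft, Gate: {Dest, PilotID}⁺ = {Aircraft, DepTime, Dest, Gate, PilotID}, which is not all of the attributes, so the left side is not a superkey — BCNF is violated.
Dest, PilotID -> Aircraft, Gate determines the non-prime attributes {Aircraft, Gate} from a non-superkey — 3NF is violated.
Checking every proper subset of each key, none determines a non-prime attribute — 2NF is satisfied.

2NF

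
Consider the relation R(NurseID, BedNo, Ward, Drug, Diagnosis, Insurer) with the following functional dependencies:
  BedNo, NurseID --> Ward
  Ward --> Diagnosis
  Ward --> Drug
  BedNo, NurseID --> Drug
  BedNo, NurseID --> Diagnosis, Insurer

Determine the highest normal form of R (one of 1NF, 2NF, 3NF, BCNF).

2NF

Candidate key: {BedNo, NurseID}. Prime attributes: {BedNo, NurseID}.
Ward --> Diagnosis: {Ward}⁺ = {Diagnosis, Drug, Ward}, which is not all of the attributes, so the left side is not a superkey — BCNF is violated.
Ward --> Diagnosis has non-prime {Diagnosis} on the right and a non-superkey on the left, so 3NF fails.
No proper subset of a key has a non-prime attribute in its closure, so there is no partial dependency; 2NF holds.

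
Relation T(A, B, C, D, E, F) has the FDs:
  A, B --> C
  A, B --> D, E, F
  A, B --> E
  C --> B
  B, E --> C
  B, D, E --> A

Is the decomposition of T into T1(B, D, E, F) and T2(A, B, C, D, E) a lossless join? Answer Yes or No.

T1 ∩ T2 = {B, D, E}; its closure under F is {A, B, C, D, E, F}.
This includes all of T1, so the common attributes are a superkey of T1 — the join is lossless.

Yes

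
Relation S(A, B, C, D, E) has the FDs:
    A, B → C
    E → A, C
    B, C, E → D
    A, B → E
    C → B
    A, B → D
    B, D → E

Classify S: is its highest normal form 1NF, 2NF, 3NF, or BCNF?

Candidate keys: {A, B}, {A, C}, {B, D}, {C, D}, {E}. Prime attributes: {A, B, C, D, E}.
C → B breaks BCNF: {C}⁺ = {B, C}, so {C} is not a superkey.
But every attribute on its right side ({B}) is prime, and the same holds for every other non-superkey FD, so 3NF still holds.

3NF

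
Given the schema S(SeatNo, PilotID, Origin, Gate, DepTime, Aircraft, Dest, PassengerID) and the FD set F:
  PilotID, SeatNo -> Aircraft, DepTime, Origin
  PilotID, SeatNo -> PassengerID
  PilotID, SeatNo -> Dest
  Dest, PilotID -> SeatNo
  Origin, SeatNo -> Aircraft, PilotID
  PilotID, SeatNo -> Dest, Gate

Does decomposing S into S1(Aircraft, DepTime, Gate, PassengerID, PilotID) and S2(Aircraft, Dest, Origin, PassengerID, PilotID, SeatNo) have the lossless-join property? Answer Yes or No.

The shared attributes are {Aircraft, PassengerID, PilotID} and {Aircraft, PassengerID, PilotID}⁺ = {Aircraft, PassengerID, PilotID}.
S1 ⊄ {Aircraft, PassengerID, PilotID} and S2 ⊄ {Aircraft, PassengerID, PilotID}, so the split is lossy.

No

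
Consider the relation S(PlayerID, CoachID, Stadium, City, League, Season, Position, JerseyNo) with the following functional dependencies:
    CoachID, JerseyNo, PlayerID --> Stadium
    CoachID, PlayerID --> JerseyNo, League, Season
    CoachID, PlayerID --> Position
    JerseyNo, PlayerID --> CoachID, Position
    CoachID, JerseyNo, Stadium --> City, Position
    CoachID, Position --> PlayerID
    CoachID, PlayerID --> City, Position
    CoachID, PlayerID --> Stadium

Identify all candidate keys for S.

{CoachID, JerseyNo, Stadium}, {CoachID, PlayerID}, {CoachID, Position}, {JerseyNo, PlayerID}

{CoachID, PlayerID}⁺ = {City, CoachID, JerseyNo, League, PlayerID, Position, Season, Stadium}, which is every attribute, so {CoachID, PlayerID} is a candidate key.
{CoachID, Position}⁺ = {City, CoachID, JerseyNo, League, PlayerID, Position, Season, Stadium}, which is every attribute, so {CoachID, Position} is a candidate key.
{JerseyNo, PlayerID}⁺ = {City, CoachID, JerseyNo, League, PlayerID, Position, Season, Stadium}, which is every attribute, so {JerseyNo, PlayerID} is a candidate key.
{CoachID, JerseyNo, Stadium}⁺ = {City, CoachID, JerseyNo, League, PlayerID, Position, Season, Stadium}, which is every attribute, so {CoachID, JerseyNo, Stadium} is a candidate key.
Any other superkey properly contains one of these, so there are no further candidate keys.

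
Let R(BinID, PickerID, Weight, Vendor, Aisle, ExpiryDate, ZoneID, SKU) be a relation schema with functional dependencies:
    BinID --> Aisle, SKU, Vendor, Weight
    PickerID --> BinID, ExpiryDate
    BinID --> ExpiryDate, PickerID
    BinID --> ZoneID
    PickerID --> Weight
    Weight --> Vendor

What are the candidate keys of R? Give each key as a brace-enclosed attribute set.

{BinID}⁺ = {Aisle, BinID, ExpiryDate, PickerID, SKU, Vendor, Weight, ZoneID}, which is every attribute, so {BinID} is a candidate key.
{PickerID}⁺ = {Aisle, BinID, ExpiryDate, PickerID, SKU, Vendor, Weight, ZoneID}, which is every attribute, so {PickerID} is a candidate key.
No proper subset of any of these is a key, and no other minimal superkey exists.

{BinID}, {PickerID}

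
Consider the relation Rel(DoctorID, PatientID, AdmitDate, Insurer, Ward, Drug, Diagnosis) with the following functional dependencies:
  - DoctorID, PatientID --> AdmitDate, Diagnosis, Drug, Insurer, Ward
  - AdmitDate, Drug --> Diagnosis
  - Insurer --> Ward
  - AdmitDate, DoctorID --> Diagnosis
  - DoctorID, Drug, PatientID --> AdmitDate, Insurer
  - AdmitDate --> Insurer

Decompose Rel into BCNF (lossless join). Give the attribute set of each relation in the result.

{AdmitDate, Diagnosis, Drug}; {AdmitDate, DoctorID, Drug, PatientID}; {AdmitDate, Insurer}; {Insurer, Ward}

Candidate key of the original relation: {DoctorID, PatientID}.
{AdmitDate, Diagnosis, DoctorID, Drug, Insurer, PatientID, Ward}: {AdmitDate, Drug} determines {AdmitDate, Diagnosis, Drug, Insurer, Ward} here but is not a superkey — split on AdmitDate, Drug --> Diagnosis, Insurer, Ward, giving {AdmitDate, Diagnosis, Drug, Insurer, Ward} and {AdmitDate, DoctorID, Drug, PatientID}.
{AdmitDate, Diagnosis, Drug, Insurer, Ward}: {Insurer} determines {Insurer, Ward} here but is not a superkey — split on Insurer --> Ward, giving {Insurer, Ward} and {AdmitDate, Diagnosis, Drug, Insurer}.
{Insurer, Ward} is in BCNF.
{AdmitDate, Diagnosis, Drug, Insurer}: {AdmitDate} determines {AdmitDate, Insurer} here but is not a superkey — split on AdmitDate --> Insurer, giving {AdmitDate, Insurer} and {AdmitDate, Diagnosis, Drug}.
{AdmitDate, Insurer} is in BCNF.
{AdmitDate, Diagnosis, Drug} is in BCNF.
{AdmitDate, DoctorID, Drug, PatientID} is in BCNF.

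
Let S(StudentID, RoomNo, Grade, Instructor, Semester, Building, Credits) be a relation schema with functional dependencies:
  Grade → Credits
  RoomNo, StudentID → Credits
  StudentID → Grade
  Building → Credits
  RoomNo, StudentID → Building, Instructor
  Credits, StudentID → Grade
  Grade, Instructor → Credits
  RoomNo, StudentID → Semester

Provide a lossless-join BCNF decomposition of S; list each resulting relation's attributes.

{Building, Instructor, RoomNo, Semester, StudentID}; {Credits, Grade}; {Grade, StudentID}

Candidate key of the original relation: {RoomNo, StudentID}.
In {Building, Credits, Grade, Instructor, RoomNo, Semester, StudentID}, {Grade} is not a superkey ({Grade}⁺ restricted to this set is {Credits, Grade}), so split on Grade → Credits into {Credits, Grade} and {Building, Grade, Instructor, RoomNo, Semester, StudentID}.
{Credits, Grade} has no BCNF violation.
In {Building, Grade, Instructor, RoomNo, Semester, StudentID}, {StudentID} is not a superkey ({StudentID}⁺ restricted to this set is {Grade, StudentID}), so split on StudentID → Grade into {Grade, StudentID} and {Building, Instructor, RoomNo, Semester, StudentID}.
{Grade, StudentID} has no BCNF violation.
{Building, Instructor, RoomNo, Semester, StudentID} has no BCNF violation.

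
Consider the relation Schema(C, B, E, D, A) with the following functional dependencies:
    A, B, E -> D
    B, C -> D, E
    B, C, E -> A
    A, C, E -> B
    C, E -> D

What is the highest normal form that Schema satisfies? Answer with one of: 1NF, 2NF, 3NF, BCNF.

1NF

Candidate keys: {A, C, E}, {B, C}. Prime attributes: {A, B, C, E}.
A, B, E -> D breaks BCNF: {A, B, E}⁺ = {A, B, D, E}, so {A, B, E} is not a superkey.
A, B, E -> D determines the non-prime attribute {D} from a non-superkey — 3NF is violated.
The proper key subset {C, E} of {A, C, E} determines non-prime {D}, so the relation is not even in 2NF.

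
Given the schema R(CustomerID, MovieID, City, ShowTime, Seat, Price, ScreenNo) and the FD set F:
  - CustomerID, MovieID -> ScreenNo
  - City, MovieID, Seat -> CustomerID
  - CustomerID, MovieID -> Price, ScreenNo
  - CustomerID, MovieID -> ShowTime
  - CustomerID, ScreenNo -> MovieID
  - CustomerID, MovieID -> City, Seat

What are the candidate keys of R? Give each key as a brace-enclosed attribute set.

{CustomerID, MovieID}⁺ = {City, CustomerID, MovieID, Price, ScreenNo, Seat, ShowTime} — all of the relation — so {CustomerID, MovieID} is a candidate key.
{CustomerID, ScreenNo}⁺ = {City, CustomerID, MovieID, Price, ScreenNo, Seat, ShowTime} — all of the relation — so {CustomerID, ScreenNo} is a candidate key.
{City, MovieID, Seat}⁺ = {City, CustomerID, MovieID, Price, ScreenNo, Seat, ShowTime} — all of the relation — so {City, MovieID, Seat} is a candidate key.
These are minimal and exhaustive — every other superkey contains one of them.

{City, MovieID, Seat}, {CustomerID, MovieID}, {CustomerID, ScreenNo}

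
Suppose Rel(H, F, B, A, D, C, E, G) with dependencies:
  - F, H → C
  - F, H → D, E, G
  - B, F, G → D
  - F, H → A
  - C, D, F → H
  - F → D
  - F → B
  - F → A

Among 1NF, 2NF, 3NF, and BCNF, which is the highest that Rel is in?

1NF

Candidate keys: {C, F}, {F, H}. Prime attributes: {C, F, H}.
B, F, G → D breaks BCNF: {B, F, G}⁺ = {A, B, D, F, G}, so {B, F, G} is not a superkey.
B, F, G → D has non-prime {D} on the right and a non-superkey on the left, so 3NF fails.
The proper key subset {F} of {C, F} determines non-prime {A, B, D}, so the relation is not even in 2NF.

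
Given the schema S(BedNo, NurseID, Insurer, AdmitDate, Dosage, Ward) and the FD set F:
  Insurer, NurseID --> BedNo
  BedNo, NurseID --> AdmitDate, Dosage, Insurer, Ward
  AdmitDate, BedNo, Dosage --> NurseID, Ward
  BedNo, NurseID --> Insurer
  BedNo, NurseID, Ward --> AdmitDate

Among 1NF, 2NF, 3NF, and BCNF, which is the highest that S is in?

Candidate keys: {AdmitDate, BedNo, Dosage}, {BedNo, NurseID}, {Insurer, NurseID}. Prime attributes: {AdmitDate, BedNo, Dosage, Insurer, NurseID}.
The left-hand side of every FD is a superkey, so BCNF is satisfied.

BCNF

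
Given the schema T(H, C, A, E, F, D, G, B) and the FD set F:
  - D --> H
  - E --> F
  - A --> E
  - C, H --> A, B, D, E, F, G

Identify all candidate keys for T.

{C, D}, {C, H}

Attributes never on any right-hand side: {C} — every candidate key must contain it.
{C, D}⁺ = {A, B, C, D, E, F, G, H}, which is every attribute, so {C, D} is a candidate key.
{C, H}⁺ = {A, B, C, D, E, F, G, H}, which is every attribute, so {C, H} is a candidate key.
These are minimal and exhaustive — every other superkey contains one of them.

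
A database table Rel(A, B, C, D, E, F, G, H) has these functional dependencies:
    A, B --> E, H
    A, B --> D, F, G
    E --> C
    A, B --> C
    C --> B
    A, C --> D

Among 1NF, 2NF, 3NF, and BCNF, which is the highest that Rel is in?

Candidate keys: {A, B}, {A, C}, {A, E}. Prime attributes: {A, B, C, E}.
E --> C: {E}⁺ = {B, C, E}, which is not all of the attributes, so the left side is not a superkey — BCNF is violated.
Since {C} ⊆ prime attributes and every other non-superkey FD also has a prime right side, the schema is in 3NF.

3NF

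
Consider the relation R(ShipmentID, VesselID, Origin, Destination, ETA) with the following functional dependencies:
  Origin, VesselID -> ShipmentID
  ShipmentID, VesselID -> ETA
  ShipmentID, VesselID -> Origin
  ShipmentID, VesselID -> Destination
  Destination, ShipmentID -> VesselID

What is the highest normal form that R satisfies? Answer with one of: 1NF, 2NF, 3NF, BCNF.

Candidate keys: {Destination, ShipmentID}, {Origin, VesselID}, {ShipmentID, VesselID}. Prime attributes: {Destination, Origin, ShipmentID, VesselID}.
The left-hand side of every FD is a superkey, so BCNF is satisfied.

BCNF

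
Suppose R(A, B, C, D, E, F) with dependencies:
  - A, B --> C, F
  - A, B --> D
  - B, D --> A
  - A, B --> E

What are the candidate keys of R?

{A, B}, {B, D}

No FD produces {B}, so it must be in every candidate key.
{A, B}⁺ = {A, B, C, D, E, F} — all of the relation — so {A, B} is a candidate key.
{B, D}⁺ = {A, B, C, D, E, F} — all of the relation — so {B, D} is a candidate key.
No proper subset of any of these is a key, and no other minimal superkey exists.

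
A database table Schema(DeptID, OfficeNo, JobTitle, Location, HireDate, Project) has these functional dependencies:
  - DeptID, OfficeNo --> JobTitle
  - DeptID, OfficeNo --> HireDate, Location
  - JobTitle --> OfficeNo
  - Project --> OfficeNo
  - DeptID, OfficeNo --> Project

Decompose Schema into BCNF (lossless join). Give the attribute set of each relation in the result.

{DeptID, HireDate, JobTitle, Location, Project}; {JobTitle, OfficeNo}

Candidate keys of the original relation: {DeptID, JobTitle}, {DeptID, OfficeNo}, {DeptID, Project}.
In {DeptID, HireDate, JobTitle, Location, OfficeNo, Project}, {JobTitle} is not a superkey ({JobTitle}⁺ restricted to this set is {JobTitle, OfficeNo}), so split on JobTitle --> OfficeNo into {JobTitle, OfficeNo} and {DeptID, HireDate, JobTitle, Location, Project}.
{JobTitle, OfficeNo}: every determinant is a superkey — BCNF.
{DeptID, HireDate, JobTitle, Location, Project}: every determinant is a superkey — BCNF.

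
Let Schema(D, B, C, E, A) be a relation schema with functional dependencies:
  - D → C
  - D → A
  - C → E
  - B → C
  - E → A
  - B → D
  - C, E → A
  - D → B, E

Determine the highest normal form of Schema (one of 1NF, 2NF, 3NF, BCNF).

Candidate keys: {B}, {D}. Prime attributes: {B, D}.
For C → E we have {C}⁺ = {A, C, E}; {C} is not a superkey, so BCNF fails.
Because {E} is non-prime and the left side of C → E is not a superkey, the relation is not in 3NF.
All keys have size 1, which rules out partial dependencies — 2NF is satisfied.

2NF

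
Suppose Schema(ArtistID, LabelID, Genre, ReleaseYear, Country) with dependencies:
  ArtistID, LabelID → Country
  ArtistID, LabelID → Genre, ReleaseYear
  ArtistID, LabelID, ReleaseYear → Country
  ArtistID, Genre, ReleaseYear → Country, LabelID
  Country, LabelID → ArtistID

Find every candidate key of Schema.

{ArtistID, Genre, ReleaseYear}, {ArtistID, LabelID}, {Country, LabelID}

Closure of {ArtistID, LabelID} is {ArtistID, Country, Genre, LabelID, ReleaseYear}, the whole schema; {ArtistID, LabelID} is a candidate key.
Closure of {Country, LabelID} is {ArtistID, Country, Genre, LabelID, ReleaseYear}, the whole schema; {Country, LabelID} is a candidate key.
Closure of {ArtistID, Genre, ReleaseYear} is {ArtistID, Country, Genre, LabelID, ReleaseYear}, the whole schema; {ArtistID, Genre, ReleaseYear} is a candidate key.
Any other superkey properly contains one of these, so there are no further candidate keys.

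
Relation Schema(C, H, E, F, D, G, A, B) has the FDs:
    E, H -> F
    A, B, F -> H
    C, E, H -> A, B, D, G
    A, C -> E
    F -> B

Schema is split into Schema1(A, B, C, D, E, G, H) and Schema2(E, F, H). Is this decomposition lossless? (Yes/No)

Yes

Common attributes: {E, H}; their closure is {B, E, F, H}.
This includes all of Schema2, so the common attributes are a superkey of Schema2 — the join is lossless.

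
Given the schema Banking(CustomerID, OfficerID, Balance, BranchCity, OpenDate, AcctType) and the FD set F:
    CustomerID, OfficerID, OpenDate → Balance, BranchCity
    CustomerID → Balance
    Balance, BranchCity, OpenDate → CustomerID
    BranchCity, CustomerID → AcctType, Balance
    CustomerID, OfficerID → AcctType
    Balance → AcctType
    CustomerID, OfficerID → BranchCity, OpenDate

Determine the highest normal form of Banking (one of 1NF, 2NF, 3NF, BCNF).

Candidate keys: {Balance, BranchCity, OfficerID, OpenDate}, {CustomerID, OfficerID}. Prime attributes: {Balance, BranchCity, CustomerID, OfficerID, OpenDate}.
For CustomerID → Balance we have {CustomerID}⁺ = {AcctType, Balance, CustomerID}; {CustomerID} is not a superkey, so BCNF fails.
BranchCity, CustomerID → AcctType, Balance has non-prime {AcctType} on the right and a non-superkey on the left, so 3NF fails.
Since {CustomerID} ⊂ {CustomerID, OfficerID} and {CustomerID}⁺ ⊇ {AcctType} with {AcctType} non-prime, there is a partial dependency; 2NF fails.

1NF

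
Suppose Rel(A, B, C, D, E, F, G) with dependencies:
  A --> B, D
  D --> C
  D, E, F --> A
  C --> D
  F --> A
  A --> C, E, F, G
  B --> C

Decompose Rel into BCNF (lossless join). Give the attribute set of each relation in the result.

Candidate keys of the original relation: {A}, {F}.
Within {A, B, C, D, E, F, G}: {D}⁺ ∩ {A, B, C, D, E, F, G} = {C, D}, not the whole set, so D --> C violates BCNF; decompose into {C, D} and {A, B, D, E, F, G}.
{C, D} has no BCNF violation.
Within {A, B, D, E, F, G}: {B}⁺ ∩ {A, B, D, E, F, G} = {B, D}, not the whole set, so B --> D violates BCNF; decompose into {B, D} and {A, B, E, F, G}.
{B, D} has no BCNF violation.
{A, B, E, F, G} has no BCNF violation.

{A, B, E, F, G}; {B, D}; {C, D}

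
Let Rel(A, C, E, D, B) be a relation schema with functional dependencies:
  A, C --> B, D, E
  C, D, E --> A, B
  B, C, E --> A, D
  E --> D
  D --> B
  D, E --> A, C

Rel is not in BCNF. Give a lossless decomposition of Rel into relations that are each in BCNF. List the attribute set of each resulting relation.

{A, C, D, E}; {B, D}

Candidate keys of the original relation: {A, C}, {E}.
Within {A, B, C, D, E}: {D}⁺ ∩ {A, B, C, D, E} = {B, D}, not the whole set, so D --> B violates BCNF; decompose into {B, D} and {A, C, D, E}.
{B, D}: every determinant is a superkey — BCNF.
{A, C, D, E}: every determinant is a superkey — BCNF.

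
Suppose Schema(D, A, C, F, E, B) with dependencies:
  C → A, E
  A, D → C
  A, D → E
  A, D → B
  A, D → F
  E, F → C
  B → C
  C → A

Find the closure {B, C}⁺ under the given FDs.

{A, B, C, E}

Start with {B, C}.
C → A, E applies; add {A, E} → now {A, B, C, E}.
No further FD applies.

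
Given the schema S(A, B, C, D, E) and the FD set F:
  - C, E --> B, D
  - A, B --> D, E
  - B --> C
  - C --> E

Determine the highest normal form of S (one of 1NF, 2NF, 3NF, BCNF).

1NF

Candidate keys: {A, B}, {A, C}. Prime attributes: {A, B, C}.
C, E --> B, D breaks BCNF: {C, E}⁺ = {B, C, D, E}, so {C, E} is not a superkey.
Because {D} is non-prime and the left side of C, E --> B, D is not a superkey, the relation is not in 3NF.
Since {B} ⊂ {A, B} and {B}⁺ ⊇ {D, E} with {D, E} non-prime, there is a partial dependency; 2NF fails.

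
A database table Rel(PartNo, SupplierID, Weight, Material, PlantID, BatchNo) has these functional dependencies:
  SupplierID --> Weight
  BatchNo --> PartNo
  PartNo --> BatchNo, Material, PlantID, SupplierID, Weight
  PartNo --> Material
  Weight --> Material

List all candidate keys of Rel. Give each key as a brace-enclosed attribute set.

{BatchNo}, {PartNo}

{BatchNo} is a candidate key since {BatchNo}⁺ = {BatchNo, Material, PartNo, PlantID, SupplierID, Weight} covers every attribute.
{PartNo} is a candidate key since {PartNo}⁺ = {BatchNo, Material, PartNo, PlantID, SupplierID, Weight} covers every attribute.
Any other superkey properly contains one of these, so there are no further candidate keys.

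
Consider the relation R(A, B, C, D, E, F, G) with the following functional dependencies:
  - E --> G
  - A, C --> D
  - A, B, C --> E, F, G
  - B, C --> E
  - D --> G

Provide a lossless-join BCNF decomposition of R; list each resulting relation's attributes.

Candidate key of the original relation: {A, B, C}.
In {A, B, C, D, E, F, G}, {E} is not a superkey ({E}⁺ restricted to this set is {E, G}), so split on E --> G into {E, G} and {A, B, C, D, E, F}.
{E, G} has no BCNF violation.
In {A, B, C, D, E, F}, {A, C} is not a superkey ({A, C}⁺ restricted to this set is {A, C, D}), so split on A, C --> D into {A, C, D} and {A, B, C, E, F}.
{A, C, D} has no BCNF violation.
In {A, B, C, E, F}, {B, C} is not a superkey ({B, C}⁺ restricted to this set is {B, C, E}), so split on B, C --> E into {B, C, E} and {A, B, C, F}.
{B, C, E} has no BCNF violation.
{A, B, C, F} has no BCNF violation.

{A, B, C, F}; {A, C, D}; {B, C, E}; {E, G}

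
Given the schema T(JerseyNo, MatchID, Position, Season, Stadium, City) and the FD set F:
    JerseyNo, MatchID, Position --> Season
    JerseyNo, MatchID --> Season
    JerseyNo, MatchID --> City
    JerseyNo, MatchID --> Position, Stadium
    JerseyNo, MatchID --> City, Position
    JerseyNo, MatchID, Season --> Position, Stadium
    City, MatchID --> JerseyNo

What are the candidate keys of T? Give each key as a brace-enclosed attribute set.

{MatchID} never appears on the right of any FD, so every key must include it.
{City, MatchID}⁺ = {City, JerseyNo, MatchID, Position, Season, Stadium} — all of the relation — so {City, MatchID} is a candidate key.
{JerseyNo, MatchID}⁺ = {City, JerseyNo, MatchID, Position, Season, Stadium} — all of the relation — so {JerseyNo, MatchID} is a candidate key.
No proper subset of any of these is a key, and no other minimal superkey exists.

{City, MatchID}, {JerseyNo, MatchID}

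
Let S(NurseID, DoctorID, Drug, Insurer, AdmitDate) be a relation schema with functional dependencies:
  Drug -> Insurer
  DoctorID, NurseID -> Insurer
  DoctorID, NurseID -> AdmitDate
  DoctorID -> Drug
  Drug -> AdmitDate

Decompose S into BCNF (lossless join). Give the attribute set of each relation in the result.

Candidate key of the original relation: {DoctorID, NurseID}.
In {AdmitDate, DoctorID, Drug, Insurer, NurseID}, {Drug} is not a superkey ({Drug}⁺ restricted to this set is {AdmitDate, Drug, Insurer}), so split on Drug -> AdmitDate, Insurer into {AdmitDate, Drug, Insurer} and {DoctorID, Drug, NurseID}.
{AdmitDate, Drug, Insurer} has no BCNF violation.
In {DoctorID, Drug, NurseID}, {DoctorID} is not a superkey ({DoctorID}⁺ restricted to this set is {DoctorID, Drug}), so split on DoctorID -> Drug into {DoctorID, Drug} and {DoctorID, NurseID}.
{DoctorID, Drug} has no BCNF violation.
{DoctorID, NurseID} has no BCNF violation.

{AdmitDate, Drug, Insurer}; {DoctorID, Drug}; {DoctorID, NurseID}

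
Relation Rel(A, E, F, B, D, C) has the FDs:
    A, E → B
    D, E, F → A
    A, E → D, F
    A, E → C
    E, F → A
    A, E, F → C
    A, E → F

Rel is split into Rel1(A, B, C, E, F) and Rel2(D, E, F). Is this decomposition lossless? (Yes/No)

Yes

Rel1 ∩ Rel2 = {E, F}; its closure under F is {A, B, C, D, E, F}.
This includes all of Rel1, so the common attributes are a superkey of Rel1 — the join is lossless.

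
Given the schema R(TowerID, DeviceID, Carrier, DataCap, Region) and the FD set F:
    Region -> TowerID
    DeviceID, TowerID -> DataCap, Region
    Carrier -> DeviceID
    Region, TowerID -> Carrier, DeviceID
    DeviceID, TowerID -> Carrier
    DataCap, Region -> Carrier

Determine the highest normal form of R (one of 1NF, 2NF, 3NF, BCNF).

Candidate keys: {Carrier, TowerID}, {DeviceID, TowerID}, {Region}. Prime attributes: {Carrier, DeviceID, Region, TowerID}.
Carrier -> DeviceID breaks BCNF: {Carrier}⁺ = {Carrier, DeviceID}, so {Carrier} is not a superkey.
Its right-hand attributes {DeviceID} are all prime, as are those of every other non-superkey FD — the relation is in 3NF.

3NF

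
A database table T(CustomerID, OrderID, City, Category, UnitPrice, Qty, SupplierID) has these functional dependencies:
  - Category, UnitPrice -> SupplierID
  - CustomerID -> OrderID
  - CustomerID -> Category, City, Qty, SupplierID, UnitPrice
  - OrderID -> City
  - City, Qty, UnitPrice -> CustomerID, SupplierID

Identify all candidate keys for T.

{City, Qty, UnitPrice}, {CustomerID}, {OrderID, Qty, UnitPrice}

{CustomerID}⁺ = {Category, City, CustomerID, OrderID, Qty, SupplierID, UnitPrice} — all of the relation — so {CustomerID} is a candidate key.
{City, Qty, UnitPrice}⁺ = {Category, City, CustomerID, OrderID, Qty, SupplierID, UnitPrice} — all of the relation — so {City, Qty, UnitPrice} is a candidate key.
{OrderID, Qty, UnitPrice}⁺ = {Category, City, CustomerID, OrderID, Qty, SupplierID, UnitPrice} — all of the relation — so {OrderID, Qty, UnitPrice} is a candidate key.
These are minimal and exhaustive — every other superkey contains one of them.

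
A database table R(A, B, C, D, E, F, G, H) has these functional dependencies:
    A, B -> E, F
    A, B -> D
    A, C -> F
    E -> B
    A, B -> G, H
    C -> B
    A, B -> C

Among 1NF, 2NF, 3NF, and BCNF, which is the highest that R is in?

Candidate keys: {A, B}, {A, C}, {A, E}. Prime attributes: {A, B, C, E}.
For E -> B we have {E}⁺ = {B, E}; {E} is not a superkey, so BCNF fails.
Its right-hand attributes {B} are all prime, as are those of every other non-superkey FD — the relation is in 3NF.

3NF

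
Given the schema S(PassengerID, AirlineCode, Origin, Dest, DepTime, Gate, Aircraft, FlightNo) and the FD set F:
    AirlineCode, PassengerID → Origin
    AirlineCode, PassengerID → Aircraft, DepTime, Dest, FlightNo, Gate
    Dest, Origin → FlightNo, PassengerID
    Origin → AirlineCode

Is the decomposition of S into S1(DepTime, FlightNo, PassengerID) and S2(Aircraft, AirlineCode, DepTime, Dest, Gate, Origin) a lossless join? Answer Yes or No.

No

The shared attributes are {DepTime} and {DepTime}⁺ = {DepTime}.
The closure covers neither S1 nor S2 entirely; the join is not lossless.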